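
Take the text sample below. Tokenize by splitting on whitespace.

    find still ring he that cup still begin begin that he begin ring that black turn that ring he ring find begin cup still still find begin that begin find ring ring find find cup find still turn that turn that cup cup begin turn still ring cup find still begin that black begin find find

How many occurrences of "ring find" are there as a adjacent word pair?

Scanning the 55 overlapping bigram windows for "ring find":
  position 20–21: ring find
  position 32–33: ring find

2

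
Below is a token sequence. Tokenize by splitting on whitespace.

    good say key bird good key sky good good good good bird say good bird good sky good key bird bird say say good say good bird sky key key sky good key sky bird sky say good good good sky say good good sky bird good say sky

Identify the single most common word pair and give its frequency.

Bigram frequencies (highest first):
  good good: 6
  say good: 5
  good say: 3
  bird good: 3
  good key: 3
  key sky: 3
  … (14 more, each ≤ 3)

"good good", 6 times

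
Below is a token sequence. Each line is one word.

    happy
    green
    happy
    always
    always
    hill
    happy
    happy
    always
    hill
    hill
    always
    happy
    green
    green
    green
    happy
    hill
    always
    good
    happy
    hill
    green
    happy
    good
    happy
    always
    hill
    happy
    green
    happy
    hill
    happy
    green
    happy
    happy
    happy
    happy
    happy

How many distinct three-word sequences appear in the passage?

29

39 tokens → 37 trigram windows in total.
Repeated trigrams (each contributes count−1 duplicates):
  happy green happy: 3
  happy happy happy: 3
  always hill happy: 2
  green happy hill: 2
  happy always hill: 2
  hill happy green: 2
8 duplicate windows → 37 − 8 = 29 distinct.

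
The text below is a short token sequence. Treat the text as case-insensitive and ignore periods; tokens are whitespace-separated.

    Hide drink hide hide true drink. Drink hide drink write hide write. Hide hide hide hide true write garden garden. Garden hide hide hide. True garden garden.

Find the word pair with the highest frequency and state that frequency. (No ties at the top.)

"hide hide", 6 times

Bigram frequencies (highest first):
  hide hide: 6
  hide true: 3
  garden garden: 3
  hide drink: 2
  drink hide: 2
  write hide: 2
  … (8 more, each ≤ 1)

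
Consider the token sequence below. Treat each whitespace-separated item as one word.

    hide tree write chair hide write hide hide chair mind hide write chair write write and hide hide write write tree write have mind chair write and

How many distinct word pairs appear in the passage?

18

27 tokens → 26 bigram windows in total.
Repeated bigrams (each contributes count−1 duplicates):
  hide write: 3
  chair write: 2
  hide hide: 2
  tree write: 2
  write and: 2
  write chair: 2
  write write: 2
8 duplicate windows → 26 − 8 = 18 distinct.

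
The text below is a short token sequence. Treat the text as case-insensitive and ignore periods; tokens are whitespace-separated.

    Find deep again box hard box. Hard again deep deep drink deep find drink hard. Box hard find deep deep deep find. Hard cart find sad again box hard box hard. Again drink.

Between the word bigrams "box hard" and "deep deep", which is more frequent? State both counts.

"box hard" (5 vs 3)

"box hard": 5 occurrences
"deep deep": 3 occurrences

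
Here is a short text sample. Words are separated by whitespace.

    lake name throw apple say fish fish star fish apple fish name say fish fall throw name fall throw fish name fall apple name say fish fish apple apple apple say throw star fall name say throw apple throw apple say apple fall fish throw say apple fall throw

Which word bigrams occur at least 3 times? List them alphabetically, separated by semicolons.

apple say; fall throw; name say; say fish; throw apple

Bigram counts meeting the condition (at least 3 times):
  apple say: 3
  fall throw: 3
  name say: 3
  say fish: 3
  throw apple: 3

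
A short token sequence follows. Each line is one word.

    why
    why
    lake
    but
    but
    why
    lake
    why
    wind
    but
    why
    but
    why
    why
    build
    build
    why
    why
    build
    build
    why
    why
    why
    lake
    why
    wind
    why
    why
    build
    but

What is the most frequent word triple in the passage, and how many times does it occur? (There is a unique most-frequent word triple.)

Trigram frequencies (highest first):
  why why build: 3
  why why lake: 2
  why lake why: 2
  lake why wind: 2
  why build build: 2
  build build why: 2
  … (14 more, each ≤ 2)

"why why build", 3 times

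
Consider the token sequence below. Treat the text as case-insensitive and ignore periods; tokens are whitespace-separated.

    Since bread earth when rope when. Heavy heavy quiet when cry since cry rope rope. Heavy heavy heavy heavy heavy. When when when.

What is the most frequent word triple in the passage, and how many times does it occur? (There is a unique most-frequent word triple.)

"heavy heavy heavy", 3 times

Trigram frequencies (highest first):
  heavy heavy heavy: 3
  since bread earth: 1
  bread earth when: 1
  earth when rope: 1
  when rope when: 1
  rope when heavy: 1
  … (13 more, each ≤ 1)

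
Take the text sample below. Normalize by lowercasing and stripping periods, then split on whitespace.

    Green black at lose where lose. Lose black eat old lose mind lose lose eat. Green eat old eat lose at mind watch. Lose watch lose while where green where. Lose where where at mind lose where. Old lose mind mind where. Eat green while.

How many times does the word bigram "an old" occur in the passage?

Scanning the 44 overlapping bigram windows for "an old":
  (none found)

0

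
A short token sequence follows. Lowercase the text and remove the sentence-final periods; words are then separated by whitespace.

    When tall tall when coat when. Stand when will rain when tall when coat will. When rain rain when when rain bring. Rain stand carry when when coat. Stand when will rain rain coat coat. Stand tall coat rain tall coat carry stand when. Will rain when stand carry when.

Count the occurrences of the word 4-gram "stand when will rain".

3

Scanning the 47 overlapping 4-gram windows for "stand when will rain":
  position 7–10: stand when will rain
  position 29–32: stand when will rain
  position 43–46: stand when will rain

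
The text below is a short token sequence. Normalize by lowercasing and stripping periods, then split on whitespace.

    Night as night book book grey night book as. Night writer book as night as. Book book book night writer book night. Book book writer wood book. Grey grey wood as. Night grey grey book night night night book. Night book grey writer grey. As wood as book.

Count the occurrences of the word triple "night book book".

Scanning the 46 overlapping trigram windows for "night book book":
  position 3–5: night book book
  position 22–24: night book book

2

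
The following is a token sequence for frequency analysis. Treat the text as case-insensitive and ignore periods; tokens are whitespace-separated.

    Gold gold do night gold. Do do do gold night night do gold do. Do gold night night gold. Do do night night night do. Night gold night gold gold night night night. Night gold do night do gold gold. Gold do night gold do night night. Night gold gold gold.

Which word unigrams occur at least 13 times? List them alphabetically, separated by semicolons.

do; gold; night

Unigram counts meeting the condition (at least 13 times):
  do: 14
  gold: 18
  night: 19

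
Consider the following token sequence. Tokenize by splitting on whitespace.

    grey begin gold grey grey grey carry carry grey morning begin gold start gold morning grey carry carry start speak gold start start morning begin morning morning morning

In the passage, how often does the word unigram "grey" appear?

Scanning the 28 tokens for "grey":
  position 1: grey
  position 4: grey
  position 5: grey
  position 6: grey
  position 9: grey
  position 16: grey

6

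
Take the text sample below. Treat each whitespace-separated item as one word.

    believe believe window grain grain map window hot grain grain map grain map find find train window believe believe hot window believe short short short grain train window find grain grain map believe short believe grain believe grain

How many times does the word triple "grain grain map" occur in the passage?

3

Scanning the 36 overlapping trigram windows for "grain grain map":
  position 4–6: grain grain map
  position 9–11: grain grain map
  position 30–32: grain grain map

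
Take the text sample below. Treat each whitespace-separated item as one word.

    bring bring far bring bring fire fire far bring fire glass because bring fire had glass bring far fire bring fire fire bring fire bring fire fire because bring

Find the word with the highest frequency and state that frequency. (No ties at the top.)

Unigram frequencies (highest first):
  bring: 11
  fire: 10
  far: 3
  glass: 2
  because: 2
  had: 1

"bring", 11 times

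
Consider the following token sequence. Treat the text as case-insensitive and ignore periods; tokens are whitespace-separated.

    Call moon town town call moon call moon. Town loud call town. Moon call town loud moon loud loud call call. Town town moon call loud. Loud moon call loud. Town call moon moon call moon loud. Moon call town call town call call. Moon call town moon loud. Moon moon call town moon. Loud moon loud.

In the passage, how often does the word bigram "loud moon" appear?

5

Scanning the 56 overlapping bigram windows for "loud moon":
  position 16–17: loud moon
  position 27–28: loud moon
  position 37–38: loud moon
  position 49–50: loud moon
  position 55–56: loud moon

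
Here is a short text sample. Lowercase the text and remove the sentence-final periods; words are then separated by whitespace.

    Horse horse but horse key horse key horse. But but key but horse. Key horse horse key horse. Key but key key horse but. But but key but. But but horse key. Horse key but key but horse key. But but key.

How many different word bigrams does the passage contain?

9

42 tokens → 41 bigram windows in total.
Repeated bigrams (each contributes count−1 duplicates):
  horse key: 8
  but but: 6
  key but: 6
  key horse: 6
  but key: 5
  but horse: 4
  horse but: 3
  horse horse: 2
32 duplicate windows → 41 − 32 = 9 distinct.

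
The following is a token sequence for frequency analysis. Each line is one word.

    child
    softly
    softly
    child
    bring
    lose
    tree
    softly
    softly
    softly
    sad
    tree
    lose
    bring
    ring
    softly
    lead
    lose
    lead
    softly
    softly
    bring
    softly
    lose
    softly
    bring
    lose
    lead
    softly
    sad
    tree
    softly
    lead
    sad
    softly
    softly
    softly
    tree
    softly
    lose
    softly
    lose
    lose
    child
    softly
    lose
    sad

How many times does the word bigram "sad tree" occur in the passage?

Scanning the 46 overlapping bigram windows for "sad tree":
  position 11–12: sad tree
  position 30–31: sad tree

2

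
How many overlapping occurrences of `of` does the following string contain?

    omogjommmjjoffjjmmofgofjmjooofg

4

Sliding a length-2 window over the 31 characters (30 positions):
  position 12–13: of
  position 19–20: of
  position 22–23: of
  position 29–30: of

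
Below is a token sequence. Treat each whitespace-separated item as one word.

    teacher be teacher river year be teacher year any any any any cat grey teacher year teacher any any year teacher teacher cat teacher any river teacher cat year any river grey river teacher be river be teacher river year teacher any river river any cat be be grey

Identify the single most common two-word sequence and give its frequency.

Bigram frequencies (highest first):
  any any: 4
  be teacher: 3
  year teacher: 3
  teacher any: 3
  any river: 3
  teacher be: 2
  … (23 more, each ≤ 2)

"any any", 4 times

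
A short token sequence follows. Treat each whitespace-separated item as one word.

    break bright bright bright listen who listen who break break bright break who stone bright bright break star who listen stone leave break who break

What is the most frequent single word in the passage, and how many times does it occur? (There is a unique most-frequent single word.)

"break", 7 times

Unigram frequencies (highest first):
  break: 7
  bright: 6
  who: 5
  listen: 3
  stone: 2
  star: 1
  … (1 more, each ≤ 1)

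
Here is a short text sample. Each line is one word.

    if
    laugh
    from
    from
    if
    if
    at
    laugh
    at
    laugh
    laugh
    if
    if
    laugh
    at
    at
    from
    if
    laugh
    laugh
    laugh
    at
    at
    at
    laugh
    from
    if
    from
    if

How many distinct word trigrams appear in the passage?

26

29 tokens → 27 trigram windows in total.
Repeated trigrams (each contributes count−1 duplicates):
  laugh at at: 2
1 duplicate windows → 27 − 1 = 26 distinct.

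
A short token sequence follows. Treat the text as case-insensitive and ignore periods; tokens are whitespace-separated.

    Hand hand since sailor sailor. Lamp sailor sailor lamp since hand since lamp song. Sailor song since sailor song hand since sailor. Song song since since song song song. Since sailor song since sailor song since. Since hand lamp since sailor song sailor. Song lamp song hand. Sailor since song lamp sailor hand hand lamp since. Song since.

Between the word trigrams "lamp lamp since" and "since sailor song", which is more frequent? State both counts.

"since sailor song" (5 vs 0)

"lamp lamp since": 0 occurrences
"since sailor song": 5 occurrences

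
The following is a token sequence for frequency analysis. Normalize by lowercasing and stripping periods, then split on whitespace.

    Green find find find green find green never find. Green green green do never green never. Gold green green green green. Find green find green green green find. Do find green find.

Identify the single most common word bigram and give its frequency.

Bigram frequencies (highest first):
  green green: 7
  green find: 6
  find green: 6
  find find: 2
  green never: 2
  never find: 1
  … (7 more, each ≤ 1)

"green green", 7 times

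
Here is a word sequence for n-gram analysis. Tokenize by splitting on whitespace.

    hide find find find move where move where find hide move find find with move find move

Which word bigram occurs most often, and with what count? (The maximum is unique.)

Bigram frequencies (highest first):
  find find: 3
  find move: 2
  move where: 2
  move find: 2
  hide find: 1
  where move: 1
  … (5 more, each ≤ 1)

"find find", 3 times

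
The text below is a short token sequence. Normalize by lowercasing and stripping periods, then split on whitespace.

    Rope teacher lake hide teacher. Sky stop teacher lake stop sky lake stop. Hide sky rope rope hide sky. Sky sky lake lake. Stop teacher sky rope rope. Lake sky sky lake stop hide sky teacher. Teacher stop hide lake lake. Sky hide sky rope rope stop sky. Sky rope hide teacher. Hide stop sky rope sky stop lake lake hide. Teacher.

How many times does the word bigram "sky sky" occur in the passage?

4

Scanning the 61 overlapping bigram windows for "sky sky":
  position 19–20: sky sky
  position 20–21: sky sky
  position 30–31: sky sky
  position 48–49: sky sky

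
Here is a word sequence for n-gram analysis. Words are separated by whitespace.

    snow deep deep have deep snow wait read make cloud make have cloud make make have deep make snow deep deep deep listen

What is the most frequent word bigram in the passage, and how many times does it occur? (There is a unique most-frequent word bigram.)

"deep deep", 3 times

Bigram frequencies (highest first):
  deep deep: 3
  snow deep: 2
  have deep: 2
  cloud make: 2
  make have: 2
  deep have: 1
  … (10 more, each ≤ 1)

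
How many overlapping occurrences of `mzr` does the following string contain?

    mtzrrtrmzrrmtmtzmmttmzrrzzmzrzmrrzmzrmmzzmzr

5

Sliding a length-3 window over the 44 characters (42 positions):
  position 8–10: mzr
  position 21–23: mzr
  position 27–29: mzr
  position 35–37: mzr
  position 42–44: mzr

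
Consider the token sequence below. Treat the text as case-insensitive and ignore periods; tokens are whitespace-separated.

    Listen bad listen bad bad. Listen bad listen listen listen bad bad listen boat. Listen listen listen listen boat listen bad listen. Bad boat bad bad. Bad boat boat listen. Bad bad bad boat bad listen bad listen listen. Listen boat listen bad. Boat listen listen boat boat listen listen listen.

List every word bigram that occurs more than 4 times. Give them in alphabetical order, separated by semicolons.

bad bad; bad listen; boat listen; listen bad; listen listen

Bigram counts meeting the condition (more than 4 times):
  bad bad: 6
  bad listen: 7
  boat listen: 6
  listen bad: 9
  listen listen: 10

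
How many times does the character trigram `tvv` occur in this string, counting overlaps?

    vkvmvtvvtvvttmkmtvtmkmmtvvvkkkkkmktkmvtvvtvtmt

Sliding a length-3 window over the 46 characters (44 positions):
  position 6–8: tvv
  position 9–11: tvv
  position 24–26: tvv
  position 39–41: tvv

4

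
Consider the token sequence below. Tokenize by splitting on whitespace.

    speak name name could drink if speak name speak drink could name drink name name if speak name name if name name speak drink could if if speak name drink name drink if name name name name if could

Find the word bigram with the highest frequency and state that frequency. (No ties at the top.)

Bigram frequencies (highest first):
  name name: 7
  speak name: 4
  if speak: 3
  name drink: 3
  name if: 3
  drink if: 2
  … (11 more, each ≤ 2)

"name name", 7 times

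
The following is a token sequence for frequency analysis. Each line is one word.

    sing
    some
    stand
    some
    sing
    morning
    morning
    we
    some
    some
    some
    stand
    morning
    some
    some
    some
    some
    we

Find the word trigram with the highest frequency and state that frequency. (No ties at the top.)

"some some some", 3 times

Trigram frequencies (highest first):
  some some some: 3
  sing some stand: 1
  some stand some: 1
  stand some sing: 1
  some sing morning: 1
  sing morning morning: 1
  … (8 more, each ≤ 1)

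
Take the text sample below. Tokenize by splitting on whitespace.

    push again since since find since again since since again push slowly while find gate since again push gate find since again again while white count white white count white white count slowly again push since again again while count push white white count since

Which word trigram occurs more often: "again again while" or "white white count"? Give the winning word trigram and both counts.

"white white count" (3 vs 2)

"again again while": 2 occurrences
"white white count": 3 occurrences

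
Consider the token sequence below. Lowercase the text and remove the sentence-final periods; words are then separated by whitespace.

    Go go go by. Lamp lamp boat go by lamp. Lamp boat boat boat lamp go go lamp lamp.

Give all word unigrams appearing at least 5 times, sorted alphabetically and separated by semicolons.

Unigram counts meeting the condition (at least 5 times):
  go: 6
  lamp: 7

go; lamp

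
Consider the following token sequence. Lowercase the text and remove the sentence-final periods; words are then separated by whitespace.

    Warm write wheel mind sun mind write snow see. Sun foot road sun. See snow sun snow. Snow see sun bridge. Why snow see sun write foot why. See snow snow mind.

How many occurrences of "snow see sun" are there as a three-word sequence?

3

Scanning the 30 overlapping trigram windows for "snow see sun":
  position 8–10: snow see sun
  position 18–20: snow see sun
  position 23–25: snow see sun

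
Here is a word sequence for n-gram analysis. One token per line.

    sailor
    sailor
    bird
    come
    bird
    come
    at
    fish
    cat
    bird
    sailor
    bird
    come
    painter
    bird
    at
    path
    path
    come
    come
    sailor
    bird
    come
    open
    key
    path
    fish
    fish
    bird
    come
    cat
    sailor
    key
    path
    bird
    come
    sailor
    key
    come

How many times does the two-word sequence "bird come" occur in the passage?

Scanning the 38 overlapping bigram windows for "bird come":
  position 3–4: bird come
  position 5–6: bird come
  position 12–13: bird come
  position 22–23: bird come
  position 29–30: bird come
  position 35–36: bird come

6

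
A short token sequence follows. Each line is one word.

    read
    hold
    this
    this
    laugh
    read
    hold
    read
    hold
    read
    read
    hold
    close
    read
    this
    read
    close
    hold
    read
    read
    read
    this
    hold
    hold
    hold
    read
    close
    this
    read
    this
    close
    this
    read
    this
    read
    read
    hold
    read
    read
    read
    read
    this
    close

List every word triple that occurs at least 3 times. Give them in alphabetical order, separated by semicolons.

Trigram counts meeting the condition (at least 3 times):
  hold read read: 3
  read hold read: 3
  read read read: 3

hold read read; read hold read; read read read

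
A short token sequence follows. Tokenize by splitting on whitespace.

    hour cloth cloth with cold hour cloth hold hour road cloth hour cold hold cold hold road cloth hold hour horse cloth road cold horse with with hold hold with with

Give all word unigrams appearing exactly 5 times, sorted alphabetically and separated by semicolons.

Unigram counts meeting the condition (exactly 5 times):
  hour: 5
  with: 5

hour; with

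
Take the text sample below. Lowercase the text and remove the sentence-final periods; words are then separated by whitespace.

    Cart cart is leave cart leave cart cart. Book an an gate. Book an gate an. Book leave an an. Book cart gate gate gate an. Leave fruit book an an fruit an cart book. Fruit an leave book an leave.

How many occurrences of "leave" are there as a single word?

Scanning the 41 tokens for "leave":
  position 4: leave
  position 6: leave
  position 18: leave
  position 27: leave
  position 38: leave
  position 41: leave

6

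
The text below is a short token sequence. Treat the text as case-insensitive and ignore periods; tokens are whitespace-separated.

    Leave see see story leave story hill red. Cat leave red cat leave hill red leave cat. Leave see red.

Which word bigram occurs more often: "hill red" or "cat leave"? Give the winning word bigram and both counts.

"cat leave" (3 vs 2)

"hill red": 2 occurrences
"cat leave": 3 occurrences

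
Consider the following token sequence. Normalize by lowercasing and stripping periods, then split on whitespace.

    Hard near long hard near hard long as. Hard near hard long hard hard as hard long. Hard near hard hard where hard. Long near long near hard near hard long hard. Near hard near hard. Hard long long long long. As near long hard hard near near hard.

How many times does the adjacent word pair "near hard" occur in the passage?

Scanning the 48 overlapping bigram windows for "near hard":
  position 5–6: near hard
  position 10–11: near hard
  position 19–20: near hard
  position 27–28: near hard
  position 29–30: near hard
  position 33–34: near hard
  position 35–36: near hard
  position 48–49: near hard

8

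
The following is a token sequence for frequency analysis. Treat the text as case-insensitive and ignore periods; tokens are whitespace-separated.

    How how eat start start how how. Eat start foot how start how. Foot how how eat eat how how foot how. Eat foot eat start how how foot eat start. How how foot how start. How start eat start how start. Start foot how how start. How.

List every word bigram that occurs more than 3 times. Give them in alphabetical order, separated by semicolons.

eat start; foot how; how eat; how foot; how how; how start; start how

Bigram counts meeting the condition (more than 3 times):
  eat start: 5
  foot how: 5
  how eat: 4
  how foot: 4
  how how: 7
  how start: 5
  start how: 7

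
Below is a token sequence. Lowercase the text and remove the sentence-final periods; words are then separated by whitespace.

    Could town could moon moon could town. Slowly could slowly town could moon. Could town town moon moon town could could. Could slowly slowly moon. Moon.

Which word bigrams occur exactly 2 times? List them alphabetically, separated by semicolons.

Bigram counts meeting the condition (exactly 2 times):
  could could: 2
  could moon: 2
  could slowly: 2
  moon could: 2

could could; could moon; could slowly; moon could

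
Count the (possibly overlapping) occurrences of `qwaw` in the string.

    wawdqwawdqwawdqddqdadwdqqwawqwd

Sliding a length-4 window over the 31 characters (28 positions):
  position 5–8: qwaw
  position 10–13: qwaw
  position 25–28: qwaw

3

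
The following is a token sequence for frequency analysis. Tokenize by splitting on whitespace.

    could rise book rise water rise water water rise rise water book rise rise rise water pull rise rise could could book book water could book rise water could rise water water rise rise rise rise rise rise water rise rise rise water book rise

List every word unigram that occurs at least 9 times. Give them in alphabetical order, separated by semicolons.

Unigram counts meeting the condition (at least 9 times):
  rise: 22
  water: 11

rise; water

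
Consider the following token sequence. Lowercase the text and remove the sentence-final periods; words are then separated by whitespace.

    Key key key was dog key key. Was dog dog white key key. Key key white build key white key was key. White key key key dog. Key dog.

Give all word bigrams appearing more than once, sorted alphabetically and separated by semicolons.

Bigram counts meeting the condition (more than once):
  dog key: 2
  key dog: 2
  key key: 8
  key was: 3
  key white: 3
  was dog: 2
  white key: 3

dog key; key dog; key key; key was; key white; was dog; white key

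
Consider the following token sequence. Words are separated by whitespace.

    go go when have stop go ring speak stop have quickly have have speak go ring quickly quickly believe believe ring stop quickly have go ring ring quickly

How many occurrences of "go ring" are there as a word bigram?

3

Scanning the 27 overlapping bigram windows for "go ring":
  position 6–7: go ring
  position 15–16: go ring
  position 25–26: go ring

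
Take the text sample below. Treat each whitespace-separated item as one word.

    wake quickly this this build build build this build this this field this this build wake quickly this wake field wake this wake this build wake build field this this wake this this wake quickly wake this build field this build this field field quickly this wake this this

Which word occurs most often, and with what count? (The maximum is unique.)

Unigram frequencies (highest first):
  this: 20
  wake: 10
  build: 9
  field: 6
  quickly: 4

"this", 20 times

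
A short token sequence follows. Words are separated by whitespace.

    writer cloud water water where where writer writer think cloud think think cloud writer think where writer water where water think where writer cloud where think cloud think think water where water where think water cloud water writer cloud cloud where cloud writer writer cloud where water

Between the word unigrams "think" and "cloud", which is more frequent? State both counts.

"think": 9 occurrences
"cloud": 10 occurrences

"cloud" (10 vs 9)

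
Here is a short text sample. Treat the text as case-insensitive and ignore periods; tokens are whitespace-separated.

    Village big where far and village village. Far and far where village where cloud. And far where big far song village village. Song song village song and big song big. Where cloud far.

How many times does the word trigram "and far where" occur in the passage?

2

Scanning the 31 overlapping trigram windows for "and far where":
  position 9–11: and far where
  position 15–17: and far where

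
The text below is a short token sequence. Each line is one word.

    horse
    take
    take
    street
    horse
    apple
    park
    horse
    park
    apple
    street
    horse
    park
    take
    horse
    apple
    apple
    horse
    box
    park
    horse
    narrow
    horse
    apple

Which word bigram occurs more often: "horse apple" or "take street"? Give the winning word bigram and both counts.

"horse apple": 3 occurrences
"take street": 1 occurrence

"horse apple" (3 vs 1)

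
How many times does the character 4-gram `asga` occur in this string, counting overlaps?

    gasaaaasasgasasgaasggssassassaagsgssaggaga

2

Sliding a length-4 window over the 42 characters (39 positions):
  position 9–12: asga
  position 14–17: asga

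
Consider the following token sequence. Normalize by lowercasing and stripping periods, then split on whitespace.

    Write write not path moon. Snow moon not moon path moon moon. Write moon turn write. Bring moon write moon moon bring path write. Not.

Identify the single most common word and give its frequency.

Unigram frequencies (highest first):
  moon: 9
  write: 6
  not: 3
  path: 3
  bring: 2
  snow: 1
  … (1 more, each ≤ 1)

"moon", 9 times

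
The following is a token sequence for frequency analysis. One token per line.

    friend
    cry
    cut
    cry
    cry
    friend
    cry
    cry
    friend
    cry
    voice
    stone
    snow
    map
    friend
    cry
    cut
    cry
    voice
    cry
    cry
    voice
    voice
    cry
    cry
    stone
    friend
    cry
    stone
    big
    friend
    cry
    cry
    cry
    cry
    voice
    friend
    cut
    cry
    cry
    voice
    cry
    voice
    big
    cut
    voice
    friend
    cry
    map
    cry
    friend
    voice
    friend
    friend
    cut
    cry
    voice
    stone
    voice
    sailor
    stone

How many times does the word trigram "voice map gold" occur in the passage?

0

Scanning the 59 overlapping trigram windows for "voice map gold":
  (none found)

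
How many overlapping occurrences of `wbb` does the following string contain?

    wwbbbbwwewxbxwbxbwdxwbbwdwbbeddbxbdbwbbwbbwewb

5

Sliding a length-3 window over the 46 characters (44 positions):
  position 2–4: wbb
  position 21–23: wbb
  position 26–28: wbb
  position 37–39: wbb
  position 40–42: wbb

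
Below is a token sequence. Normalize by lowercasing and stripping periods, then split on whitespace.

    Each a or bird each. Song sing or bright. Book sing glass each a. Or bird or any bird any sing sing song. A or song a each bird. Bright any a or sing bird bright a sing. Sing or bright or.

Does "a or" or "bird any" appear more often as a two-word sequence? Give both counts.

"a or": 4 occurrences
"bird any": 1 occurrence

"a or" (4 vs 1)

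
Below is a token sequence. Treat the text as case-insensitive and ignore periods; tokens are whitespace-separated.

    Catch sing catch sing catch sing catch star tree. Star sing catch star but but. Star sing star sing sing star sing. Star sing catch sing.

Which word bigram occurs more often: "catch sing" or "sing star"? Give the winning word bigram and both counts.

"catch sing" (4 vs 3)

"catch sing": 4 occurrences
"sing star": 3 occurrences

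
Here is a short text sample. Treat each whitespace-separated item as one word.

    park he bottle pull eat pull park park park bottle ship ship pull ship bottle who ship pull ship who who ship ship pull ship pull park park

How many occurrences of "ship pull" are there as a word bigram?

4

Scanning the 27 overlapping bigram windows for "ship pull":
  position 12–13: ship pull
  position 17–18: ship pull
  position 23–24: ship pull
  position 25–26: ship pull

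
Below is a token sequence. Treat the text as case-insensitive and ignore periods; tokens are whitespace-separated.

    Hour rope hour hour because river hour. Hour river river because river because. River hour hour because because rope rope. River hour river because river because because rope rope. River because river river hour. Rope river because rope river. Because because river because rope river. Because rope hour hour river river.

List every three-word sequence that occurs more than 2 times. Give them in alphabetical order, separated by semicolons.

Trigram counts meeting the condition (more than 2 times):
  because river because: 3
  river because river: 4
  river because rope: 3
  rope river because: 4

because river because; river because river; river because rope; rope river because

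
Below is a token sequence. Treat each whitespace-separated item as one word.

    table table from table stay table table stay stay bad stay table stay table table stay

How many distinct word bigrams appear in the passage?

8

16 tokens → 15 bigram windows in total.
Repeated bigrams (each contributes count−1 duplicates):
  table stay: 4
  stay table: 3
  table table: 3
7 duplicate windows → 15 − 7 = 8 distinct.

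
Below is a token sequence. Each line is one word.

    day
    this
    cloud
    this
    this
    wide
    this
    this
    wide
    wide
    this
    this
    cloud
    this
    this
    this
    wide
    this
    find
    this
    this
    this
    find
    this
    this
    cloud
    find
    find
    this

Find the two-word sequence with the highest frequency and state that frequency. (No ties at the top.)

Bigram frequencies (highest first):
  this this: 8
  this cloud: 3
  this wide: 3
  wide this: 3
  find this: 3
  cloud this: 2
  … (5 more, each ≤ 2)

"this this", 8 times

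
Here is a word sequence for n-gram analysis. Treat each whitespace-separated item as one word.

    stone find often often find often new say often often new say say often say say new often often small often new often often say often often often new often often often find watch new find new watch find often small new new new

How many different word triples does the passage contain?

44 tokens → 42 trigram windows in total.
Repeated trigrams (each contributes count−1 duplicates):
  new often often: 3
  often new often: 2
  often new say: 2
  often often find: 2
  often often new: 2
  often often often: 2
  say often often: 2
8 duplicate windows → 42 − 8 = 34 distinct.

34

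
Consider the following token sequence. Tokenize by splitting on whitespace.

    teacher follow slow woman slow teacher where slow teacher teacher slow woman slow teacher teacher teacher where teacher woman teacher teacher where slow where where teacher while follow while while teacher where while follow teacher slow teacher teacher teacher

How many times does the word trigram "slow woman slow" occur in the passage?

2

Scanning the 37 overlapping trigram windows for "slow woman slow":
  position 3–5: slow woman slow
  position 11–13: slow woman slow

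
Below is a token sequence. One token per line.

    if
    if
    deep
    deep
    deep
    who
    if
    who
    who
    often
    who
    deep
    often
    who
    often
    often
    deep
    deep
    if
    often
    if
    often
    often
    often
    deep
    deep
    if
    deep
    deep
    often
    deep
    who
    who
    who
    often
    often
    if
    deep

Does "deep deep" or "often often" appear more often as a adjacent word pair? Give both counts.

"deep deep": 5 occurrences
"often often": 4 occurrences

"deep deep" (5 vs 4)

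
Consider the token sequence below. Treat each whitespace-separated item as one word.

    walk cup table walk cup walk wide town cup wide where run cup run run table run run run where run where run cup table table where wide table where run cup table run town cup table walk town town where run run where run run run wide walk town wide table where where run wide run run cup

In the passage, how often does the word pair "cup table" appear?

Scanning the 58 overlapping bigram windows for "cup table":
  position 2–3: cup table
  position 24–25: cup table
  position 32–33: cup table
  position 36–37: cup table

4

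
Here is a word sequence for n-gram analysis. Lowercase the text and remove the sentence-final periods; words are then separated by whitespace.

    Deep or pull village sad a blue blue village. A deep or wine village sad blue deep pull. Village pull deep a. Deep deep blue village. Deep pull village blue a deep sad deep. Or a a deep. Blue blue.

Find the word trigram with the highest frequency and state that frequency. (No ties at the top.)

"deep pull village", 2 times

Trigram frequencies (highest first):
  deep pull village: 2
  deep or pull: 1
  or pull village: 1
  pull village sad: 1
  village sad a: 1
  sad a blue: 1
  … (31 more, each ≤ 1)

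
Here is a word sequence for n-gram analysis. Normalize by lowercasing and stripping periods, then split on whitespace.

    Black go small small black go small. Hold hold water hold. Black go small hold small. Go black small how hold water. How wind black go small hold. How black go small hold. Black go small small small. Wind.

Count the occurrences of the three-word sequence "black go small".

6

Scanning the 37 overlapping trigram windows for "black go small":
  position 1–3: black go small
  position 5–7: black go small
  position 12–14: black go small
  position 25–27: black go small
  position 30–32: black go small
  position 34–36: black go small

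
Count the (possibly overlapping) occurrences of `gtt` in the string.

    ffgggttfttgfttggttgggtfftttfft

2

Sliding a length-3 window over the 30 characters (28 positions):
  position 5–7: gtt
  position 16–18: gtt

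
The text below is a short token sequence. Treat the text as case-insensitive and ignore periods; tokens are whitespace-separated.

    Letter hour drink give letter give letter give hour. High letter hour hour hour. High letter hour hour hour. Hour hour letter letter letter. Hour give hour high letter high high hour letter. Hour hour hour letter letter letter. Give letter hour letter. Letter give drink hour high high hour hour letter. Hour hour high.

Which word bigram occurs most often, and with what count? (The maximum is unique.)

"hour hour", 10 times

Bigram frequencies (highest first):
  hour hour: 10
  letter hour: 7
  hour high: 5
  hour letter: 5
  letter letter: 5
  letter give: 4
  … (11 more, each ≤ 3)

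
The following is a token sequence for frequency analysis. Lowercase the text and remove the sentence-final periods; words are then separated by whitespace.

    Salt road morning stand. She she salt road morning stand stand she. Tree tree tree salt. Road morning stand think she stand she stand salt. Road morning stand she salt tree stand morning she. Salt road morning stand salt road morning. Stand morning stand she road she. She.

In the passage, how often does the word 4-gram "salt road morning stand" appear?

Scanning the 45 overlapping 4-gram windows for "salt road morning stand":
  position 1–4: salt road morning stand
  position 7–10: salt road morning stand
  position 16–19: salt road morning stand
  position 25–28: salt road morning stand
  position 35–38: salt road morning stand
  position 39–42: salt road morning stand

6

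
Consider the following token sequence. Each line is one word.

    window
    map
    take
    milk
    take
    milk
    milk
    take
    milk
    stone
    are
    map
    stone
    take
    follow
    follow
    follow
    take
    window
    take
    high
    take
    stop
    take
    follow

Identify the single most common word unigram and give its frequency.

"take", 8 times

Unigram frequencies (highest first):
  take: 8
  milk: 4
  follow: 4
  window: 2
  map: 2
  stone: 2
  … (3 more, each ≤ 1)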